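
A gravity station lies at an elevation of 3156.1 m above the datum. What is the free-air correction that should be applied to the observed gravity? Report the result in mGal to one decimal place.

974.0

Free-air correction = 0.3086 × 3156.1 = 974.0 mGal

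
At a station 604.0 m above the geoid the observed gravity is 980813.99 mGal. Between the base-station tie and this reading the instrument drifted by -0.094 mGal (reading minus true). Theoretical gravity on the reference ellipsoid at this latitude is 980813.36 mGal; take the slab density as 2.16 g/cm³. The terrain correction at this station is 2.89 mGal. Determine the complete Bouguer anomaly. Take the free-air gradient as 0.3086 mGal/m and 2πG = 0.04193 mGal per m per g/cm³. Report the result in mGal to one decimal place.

135.3

Drift-corrected reading = 980813.99 − (-0.094) = 980814.084 mGal
Free-air correction = 0.3086 × 604.0 = 186.39 mGal
Free-air anomaly = 980814.084 − 980813.36 + (186.39) = 187.114 mGal
Bouguer slab correction = 0.04193 × 2.16 × 604.0 = 54.70 mGal
Simple Bouguer anomaly = 187.114 − (54.70) = 132.414 mGal
Complete Bouguer anomaly = 132.414 + 2.89 = 135.304 mGal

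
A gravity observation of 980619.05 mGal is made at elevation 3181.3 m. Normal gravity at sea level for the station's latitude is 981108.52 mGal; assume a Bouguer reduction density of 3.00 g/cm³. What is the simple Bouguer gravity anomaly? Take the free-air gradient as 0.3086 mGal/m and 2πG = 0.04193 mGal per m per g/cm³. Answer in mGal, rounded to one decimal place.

92.1

Free-air correction = 0.3086 × 3181.3 = 981.75 mGal
Free-air anomaly = 980619.05 − 981108.52 + (981.75) = 492.28 mGal
Bouguer slab correction = 0.04193 × 3.00 × 3181.3 = 400.18 mGal
Simple Bouguer anomaly = 492.28 − (400.18) = 92.10 mGal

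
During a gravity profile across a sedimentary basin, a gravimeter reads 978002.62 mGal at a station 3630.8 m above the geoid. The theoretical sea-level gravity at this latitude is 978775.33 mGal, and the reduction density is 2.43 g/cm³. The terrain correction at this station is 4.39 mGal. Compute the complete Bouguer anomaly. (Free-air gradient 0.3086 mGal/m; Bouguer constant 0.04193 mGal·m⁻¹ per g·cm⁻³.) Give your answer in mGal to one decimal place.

Free-air correction = 0.3086 × 3630.8 = 1120.46 mGal
Free-air anomaly = 978002.62 − 978775.33 + (1120.46) = 347.75 mGal
Bouguer slab correction = 0.04193 × 2.43 × 3630.8 = 369.94 mGal
Simple Bouguer anomaly = 347.75 − (369.94) = -22.19 mGal
Complete Bouguer anomaly = -22.19 + 4.39 = -17.80 mGal

-17.8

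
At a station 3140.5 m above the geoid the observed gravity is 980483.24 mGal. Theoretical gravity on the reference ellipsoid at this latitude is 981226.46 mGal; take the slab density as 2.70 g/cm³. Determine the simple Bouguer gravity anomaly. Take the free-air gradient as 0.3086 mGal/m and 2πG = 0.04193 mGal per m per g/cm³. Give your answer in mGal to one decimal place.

-129.6

Free-air correction = 0.3086 × 3140.5 = 969.16 mGal
Free-air anomaly = 980483.24 − 981226.46 + (969.16) = 225.94 mGal
Bouguer slab correction = 0.04193 × 2.70 × 3140.5 = 355.54 mGal
Simple Bouguer anomaly = 225.94 − (355.54) = -129.60 mGal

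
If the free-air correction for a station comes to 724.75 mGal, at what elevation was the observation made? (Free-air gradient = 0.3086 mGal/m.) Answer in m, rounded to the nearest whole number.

h = 724.75 / 0.3086 = 2348.51 m

2349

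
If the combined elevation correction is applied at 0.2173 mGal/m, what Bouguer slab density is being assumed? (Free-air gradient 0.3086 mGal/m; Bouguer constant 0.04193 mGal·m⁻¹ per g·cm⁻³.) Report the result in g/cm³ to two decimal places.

2.18

0.2173 = 0.3086 − 0.04193 × ρ
ρ = (0.3086 − 0.2173) / 0.04193 = 2.18 g/cm³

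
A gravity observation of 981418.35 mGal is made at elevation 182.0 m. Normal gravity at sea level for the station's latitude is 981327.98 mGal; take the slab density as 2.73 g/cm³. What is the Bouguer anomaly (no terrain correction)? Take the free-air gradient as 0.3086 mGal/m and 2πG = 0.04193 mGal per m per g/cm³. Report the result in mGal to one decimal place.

Free-air correction = 0.3086 × 182.0 = 56.17 mGal
Free-air anomaly = 981418.35 − 981327.98 + (56.17) = 146.54 mGal
Bouguer slab correction = 0.04193 × 2.73 × 182.0 = 20.83 mGal
Simple Bouguer anomaly = 146.54 − (20.83) = 125.71 mGal

125.7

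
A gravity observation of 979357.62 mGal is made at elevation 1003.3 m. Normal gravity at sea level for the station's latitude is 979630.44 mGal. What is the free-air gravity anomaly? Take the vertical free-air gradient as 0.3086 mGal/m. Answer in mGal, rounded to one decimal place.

Free-air correction = 0.3086 × 1003.3 = 309.62 mGal
Free-air anomaly = 979357.62 − 979630.44 + (309.62) = 36.80 mGal

36.8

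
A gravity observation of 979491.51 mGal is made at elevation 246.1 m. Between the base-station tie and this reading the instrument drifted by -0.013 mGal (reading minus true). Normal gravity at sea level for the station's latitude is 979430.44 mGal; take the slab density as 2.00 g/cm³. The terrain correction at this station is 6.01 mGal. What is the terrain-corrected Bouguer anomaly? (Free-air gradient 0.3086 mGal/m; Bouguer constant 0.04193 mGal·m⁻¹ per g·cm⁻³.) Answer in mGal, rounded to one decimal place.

122.4

Drift-corrected reading = 979491.51 − (-0.013) = 979491.523 mGal
Free-air correction = 0.3086 × 246.1 = 75.95 mGal
Free-air anomaly = 979491.523 − 979430.44 + (75.95) = 137.033 mGal
Bouguer slab correction = 0.04193 × 2.00 × 246.1 = 20.64 mGal
Simple Bouguer anomaly = 137.033 − (20.64) = 116.393 mGal
Complete Bouguer anomaly = 116.393 + 6.01 = 122.403 mGal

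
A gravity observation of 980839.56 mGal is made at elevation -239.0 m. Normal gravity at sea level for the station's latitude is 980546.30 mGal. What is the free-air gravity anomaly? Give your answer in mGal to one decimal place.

219.5

Free-air correction = 0.3086 × -239.0 = -73.76 mGal
Free-air anomaly = 980839.56 − 980546.30 + (-73.76) = 219.50 mGal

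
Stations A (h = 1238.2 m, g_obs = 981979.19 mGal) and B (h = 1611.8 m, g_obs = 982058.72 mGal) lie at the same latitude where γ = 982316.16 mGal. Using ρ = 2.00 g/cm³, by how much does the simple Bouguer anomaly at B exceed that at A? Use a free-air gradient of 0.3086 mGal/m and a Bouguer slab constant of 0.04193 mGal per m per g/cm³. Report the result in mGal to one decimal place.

163.5

Δg_SB(A) = 981979.19 − 982316.16 + 0.3086×1238.2 − 0.04193×2.00×1238.2 = -58.70 mGal
Δg_SB(B) = 982058.72 − 982316.16 + 0.3086×1611.8 − 0.04193×2.00×1611.8 = 104.80 mGal
Difference = 104.80 − (-58.70) = 163.50 mGal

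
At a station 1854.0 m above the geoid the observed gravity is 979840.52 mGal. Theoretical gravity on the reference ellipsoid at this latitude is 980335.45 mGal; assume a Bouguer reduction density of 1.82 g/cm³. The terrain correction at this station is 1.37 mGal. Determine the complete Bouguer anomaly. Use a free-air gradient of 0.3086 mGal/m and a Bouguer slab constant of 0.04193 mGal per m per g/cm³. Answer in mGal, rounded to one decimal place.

-62.9

Free-air correction = 0.3086 × 1854.0 = 572.14 mGal
Free-air anomaly = 979840.52 − 980335.45 + (572.14) = 77.21 mGal
Bouguer slab correction = 0.04193 × 1.82 × 1854.0 = 141.48 mGal
Simple Bouguer anomaly = 77.21 − (141.48) = -64.27 mGal
Complete Bouguer anomaly = -64.27 + 1.37 = -62.90 mGal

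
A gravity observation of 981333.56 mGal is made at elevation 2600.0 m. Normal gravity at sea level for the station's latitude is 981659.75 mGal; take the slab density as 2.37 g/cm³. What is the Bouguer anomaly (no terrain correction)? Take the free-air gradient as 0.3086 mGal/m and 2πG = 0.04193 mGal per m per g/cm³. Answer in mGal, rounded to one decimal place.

Free-air correction = 0.3086 × 2600.0 = 802.36 mGal
Free-air anomaly = 981333.56 − 981659.75 + (802.36) = 476.17 mGal
Bouguer slab correction = 0.04193 × 2.37 × 2600.0 = 258.37 mGal
Simple Bouguer anomaly = 476.17 − (258.37) = 217.80 mGal

217.8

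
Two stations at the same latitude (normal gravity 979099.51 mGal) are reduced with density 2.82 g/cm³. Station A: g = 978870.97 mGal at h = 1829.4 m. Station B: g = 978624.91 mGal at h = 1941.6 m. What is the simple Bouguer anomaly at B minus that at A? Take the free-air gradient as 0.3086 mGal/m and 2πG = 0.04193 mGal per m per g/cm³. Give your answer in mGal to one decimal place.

-224.7

Δg_SB(A) = 978870.97 − 979099.51 + 0.3086×1829.4 − 0.04193×2.82×1829.4 = 119.70 mGal
Δg_SB(B) = 978624.91 − 979099.51 + 0.3086×1941.6 − 0.04193×2.82×1941.6 = -105.00 mGal
Difference = -105.00 − (119.70) = -224.70 mGal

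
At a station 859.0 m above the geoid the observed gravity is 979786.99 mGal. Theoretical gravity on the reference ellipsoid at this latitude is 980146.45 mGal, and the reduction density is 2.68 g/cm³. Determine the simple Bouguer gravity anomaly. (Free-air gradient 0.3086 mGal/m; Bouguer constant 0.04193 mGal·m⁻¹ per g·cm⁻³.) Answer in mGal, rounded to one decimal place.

-190.9

Free-air correction = 0.3086 × 859.0 = 265.09 mGal
Free-air anomaly = 979786.99 − 980146.45 + (265.09) = -94.37 mGal
Bouguer slab correction = 0.04193 × 2.68 × 859.0 = 96.53 mGal
Simple Bouguer anomaly = -94.37 − (96.53) = -190.90 mGal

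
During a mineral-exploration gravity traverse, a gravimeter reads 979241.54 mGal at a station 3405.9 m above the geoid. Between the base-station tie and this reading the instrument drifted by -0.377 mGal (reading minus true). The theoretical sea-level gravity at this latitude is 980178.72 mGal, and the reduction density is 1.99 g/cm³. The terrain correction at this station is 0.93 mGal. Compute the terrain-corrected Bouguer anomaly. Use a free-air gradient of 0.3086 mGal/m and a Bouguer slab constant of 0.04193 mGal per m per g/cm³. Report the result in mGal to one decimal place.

-169.0

Drift-corrected reading = 979241.54 − (-0.377) = 979241.917 mGal
Free-air correction = 0.3086 × 3405.9 = 1051.06 mGal
Free-air anomaly = 979241.917 − 980178.72 + (1051.06) = 114.257 mGal
Bouguer slab correction = 0.04193 × 1.99 × 3405.9 = 284.19 mGal
Simple Bouguer anomaly = 114.257 − (284.19) = -169.933 mGal
Complete Bouguer anomaly = -169.933 + 0.93 = -169.003 mGal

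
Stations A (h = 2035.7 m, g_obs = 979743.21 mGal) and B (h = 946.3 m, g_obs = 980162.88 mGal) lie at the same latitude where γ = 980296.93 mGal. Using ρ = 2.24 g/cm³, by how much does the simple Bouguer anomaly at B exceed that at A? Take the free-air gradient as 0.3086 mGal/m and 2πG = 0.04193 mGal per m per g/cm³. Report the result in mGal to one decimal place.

Δg_SB(A) = 979743.21 − 980296.93 + 0.3086×2035.7 − 0.04193×2.24×2035.7 = -116.70 mGal
Δg_SB(B) = 980162.88 − 980296.93 + 0.3086×946.3 − 0.04193×2.24×946.3 = 69.10 mGal
Difference = 69.10 − (-116.70) = 185.80 mGal

185.8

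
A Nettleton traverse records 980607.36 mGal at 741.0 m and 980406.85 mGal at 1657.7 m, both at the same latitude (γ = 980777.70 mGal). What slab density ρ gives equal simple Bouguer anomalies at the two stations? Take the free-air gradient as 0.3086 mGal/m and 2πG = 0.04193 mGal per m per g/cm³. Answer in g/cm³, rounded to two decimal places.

2.14

Δg_obs = 980406.85 − 980607.36 = -200.51 mGal over Δh = 1657.7 − 741.0 = 916.7 m
Equal Bouguer anomalies ⇒ Δg_obs + (0.3086 − 0.04193ρ)·Δh = 0
0.3086 − 0.04193ρ = −Δg_obs/Δh = 0.21873
ρ = (0.3086 − 0.21873) / 0.04193 = 2.14 g/cm³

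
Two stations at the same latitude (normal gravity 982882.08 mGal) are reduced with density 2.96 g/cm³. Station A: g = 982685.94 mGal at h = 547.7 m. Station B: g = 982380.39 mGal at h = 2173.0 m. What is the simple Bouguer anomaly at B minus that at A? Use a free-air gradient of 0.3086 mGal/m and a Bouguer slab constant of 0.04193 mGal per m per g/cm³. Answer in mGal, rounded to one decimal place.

-5.7

Δg_SB(A) = 982685.94 − 982882.08 + 0.3086×547.7 − 0.04193×2.96×547.7 = -95.10 mGal
Δg_SB(B) = 982380.39 − 982882.08 + 0.3086×2173.0 − 0.04193×2.96×2173.0 = -100.80 mGal
Difference = -100.80 − (-95.10) = -5.70 mGal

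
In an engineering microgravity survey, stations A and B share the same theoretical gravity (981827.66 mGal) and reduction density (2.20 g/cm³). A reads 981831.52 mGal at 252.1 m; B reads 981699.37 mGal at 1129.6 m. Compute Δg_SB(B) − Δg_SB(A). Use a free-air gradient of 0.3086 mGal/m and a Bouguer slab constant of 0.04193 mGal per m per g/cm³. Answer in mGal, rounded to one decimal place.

Δg_SB(A) = 981831.52 − 981827.66 + 0.3086×252.1 − 0.04193×2.20×252.1 = 58.40 mGal
Δg_SB(B) = 981699.37 − 981827.66 + 0.3086×1129.6 − 0.04193×2.20×1129.6 = 116.10 mGal
Difference = 116.10 − (58.40) = 57.70 mGal

57.7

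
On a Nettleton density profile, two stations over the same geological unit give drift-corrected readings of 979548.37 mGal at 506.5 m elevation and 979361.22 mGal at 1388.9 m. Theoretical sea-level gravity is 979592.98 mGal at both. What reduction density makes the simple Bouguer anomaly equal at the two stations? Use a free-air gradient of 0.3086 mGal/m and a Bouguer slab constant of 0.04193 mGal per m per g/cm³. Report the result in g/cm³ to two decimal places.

2.30

Δg_obs = 979361.22 − 979548.37 = -187.15 mGal over Δh = 1388.9 − 506.5 = 882.4 m
Equal Bouguer anomalies ⇒ Δg_obs + (0.3086 − 0.04193ρ)·Δh = 0
0.3086 − 0.04193ρ = −Δg_obs/Δh = 0.21209
ρ = (0.3086 − 0.21209) / 0.04193 = 2.30 g/cm³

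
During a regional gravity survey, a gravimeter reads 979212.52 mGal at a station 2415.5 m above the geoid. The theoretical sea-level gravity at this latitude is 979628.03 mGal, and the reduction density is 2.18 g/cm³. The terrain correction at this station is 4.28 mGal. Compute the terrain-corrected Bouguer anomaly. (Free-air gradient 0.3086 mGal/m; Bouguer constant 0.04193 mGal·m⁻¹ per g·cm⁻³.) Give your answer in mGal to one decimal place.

Free-air correction = 0.3086 × 2415.5 = 745.42 mGal
Free-air anomaly = 979212.52 − 979628.03 + (745.42) = 329.91 mGal
Bouguer slab correction = 0.04193 × 2.18 × 2415.5 = 220.79 mGal
Simple Bouguer anomaly = 329.91 − (220.79) = 109.12 mGal
Complete Bouguer anomaly = 109.12 + 4.28 = 113.40 mGal

113.4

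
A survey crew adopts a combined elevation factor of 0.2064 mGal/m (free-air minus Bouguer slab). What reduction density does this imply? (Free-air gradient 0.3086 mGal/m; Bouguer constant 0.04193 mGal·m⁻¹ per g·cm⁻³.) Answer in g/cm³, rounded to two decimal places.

0.2064 = 0.3086 − 0.04193 × ρ
ρ = (0.3086 − 0.2064) / 0.04193 = 2.44 g/cm³

2.44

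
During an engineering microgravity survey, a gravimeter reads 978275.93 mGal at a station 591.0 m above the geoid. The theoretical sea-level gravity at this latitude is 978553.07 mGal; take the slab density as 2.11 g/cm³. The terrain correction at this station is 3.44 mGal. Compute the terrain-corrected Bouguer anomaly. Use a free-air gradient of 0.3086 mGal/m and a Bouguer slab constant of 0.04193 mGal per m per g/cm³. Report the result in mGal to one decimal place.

Free-air correction = 0.3086 × 591.0 = 182.38 mGal
Free-air anomaly = 978275.93 − 978553.07 + (182.38) = -94.76 mGal
Bouguer slab correction = 0.04193 × 2.11 × 591.0 = 52.29 mGal
Simple Bouguer anomaly = -94.76 − (52.29) = -147.05 mGal
Complete Bouguer anomaly = -147.05 + 3.44 = -143.61 mGal

-143.6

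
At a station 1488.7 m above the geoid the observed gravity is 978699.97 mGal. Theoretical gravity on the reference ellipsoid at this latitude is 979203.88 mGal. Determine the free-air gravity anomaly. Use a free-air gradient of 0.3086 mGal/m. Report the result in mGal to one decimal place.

Free-air correction = 0.3086 × 1488.7 = 459.41 mGal
Free-air anomaly = 978699.97 − 979203.88 + (459.41) = -44.50 mGal

-44.5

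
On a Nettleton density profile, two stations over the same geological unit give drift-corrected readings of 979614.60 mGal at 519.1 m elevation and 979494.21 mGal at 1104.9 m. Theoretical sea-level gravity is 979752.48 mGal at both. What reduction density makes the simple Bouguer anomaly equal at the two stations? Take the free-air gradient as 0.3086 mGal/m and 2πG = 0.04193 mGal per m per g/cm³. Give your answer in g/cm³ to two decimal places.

Δg_obs = 979494.21 − 979614.60 = -120.39 mGal over Δh = 1104.9 − 519.1 = 585.8 m
Equal Bouguer anomalies ⇒ Δg_obs + (0.3086 − 0.04193ρ)·Δh = 0
0.3086 − 0.04193ρ = −Δg_obs/Δh = 0.20551
ρ = (0.3086 − 0.20551) / 0.04193 = 2.46 g/cm³

2.46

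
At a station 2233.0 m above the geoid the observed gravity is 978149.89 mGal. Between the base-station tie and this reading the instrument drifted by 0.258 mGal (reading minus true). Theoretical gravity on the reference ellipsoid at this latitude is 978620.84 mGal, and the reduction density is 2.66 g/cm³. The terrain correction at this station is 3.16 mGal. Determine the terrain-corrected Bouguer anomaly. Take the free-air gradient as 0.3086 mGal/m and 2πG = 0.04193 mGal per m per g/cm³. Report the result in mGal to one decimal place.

-28.0

Drift-corrected reading = 978149.89 − (0.258) = 978149.632 mGal
Free-air correction = 0.3086 × 2233.0 = 689.10 mGal
Free-air anomaly = 978149.632 − 978620.84 + (689.10) = 217.892 mGal
Bouguer slab correction = 0.04193 × 2.66 × 2233.0 = 249.05 mGal
Simple Bouguer anomaly = 217.892 − (249.05) = -31.158 mGal
Complete Bouguer anomaly = -31.158 + 3.16 = -27.998 mGal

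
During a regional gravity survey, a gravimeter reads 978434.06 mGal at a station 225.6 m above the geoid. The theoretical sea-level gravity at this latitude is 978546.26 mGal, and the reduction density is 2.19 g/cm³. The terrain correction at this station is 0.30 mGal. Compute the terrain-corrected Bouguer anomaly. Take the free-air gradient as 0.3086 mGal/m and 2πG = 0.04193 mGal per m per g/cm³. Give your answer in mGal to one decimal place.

-63.0

Free-air correction = 0.3086 × 225.6 = 69.62 mGal
Free-air anomaly = 978434.06 − 978546.26 + (69.62) = -42.58 mGal
Bouguer slab correction = 0.04193 × 2.19 × 225.6 = 20.72 mGal
Simple Bouguer anomaly = -42.58 − (20.72) = -63.30 mGal
Complete Bouguer anomaly = -63.30 + 0.30 = -63.00 mGal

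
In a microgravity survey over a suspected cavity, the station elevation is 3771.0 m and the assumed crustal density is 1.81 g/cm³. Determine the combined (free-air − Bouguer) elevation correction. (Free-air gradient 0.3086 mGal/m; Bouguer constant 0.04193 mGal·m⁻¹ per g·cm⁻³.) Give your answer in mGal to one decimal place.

Combined gradient = 0.3086 − 0.04193 × 1.81 = 0.2327067 mGal/m
Combined elevation correction = 0.2327067 × 3771.0 = 877.5 mGal

877.5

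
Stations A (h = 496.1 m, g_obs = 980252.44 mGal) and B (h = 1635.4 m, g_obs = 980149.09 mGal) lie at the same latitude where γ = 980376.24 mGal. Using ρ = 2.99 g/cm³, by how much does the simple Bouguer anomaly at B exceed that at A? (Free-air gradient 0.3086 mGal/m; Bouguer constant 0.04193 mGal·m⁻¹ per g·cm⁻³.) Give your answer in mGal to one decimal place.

Δg_SB(A) = 980252.44 − 980376.24 + 0.3086×496.1 − 0.04193×2.99×496.1 = -32.90 mGal
Δg_SB(B) = 980149.09 − 980376.24 + 0.3086×1635.4 − 0.04193×2.99×1635.4 = 72.50 mGal
Difference = 72.50 − (-32.90) = 105.40 mGal

105.4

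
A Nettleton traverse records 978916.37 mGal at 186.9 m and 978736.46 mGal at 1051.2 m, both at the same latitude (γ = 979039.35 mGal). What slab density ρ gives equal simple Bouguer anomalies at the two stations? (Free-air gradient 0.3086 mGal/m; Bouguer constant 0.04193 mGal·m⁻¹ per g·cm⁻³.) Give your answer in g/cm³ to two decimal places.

Δg_obs = 978736.46 − 978916.37 = -179.91 mGal over Δh = 1051.2 − 186.9 = 864.3 m
Equal Bouguer anomalies ⇒ Δg_obs + (0.3086 − 0.04193ρ)·Δh = 0
0.3086 − 0.04193ρ = −Δg_obs/Δh = 0.20816
ρ = (0.3086 − 0.20816) / 0.04193 = 2.40 g/cm³

2.40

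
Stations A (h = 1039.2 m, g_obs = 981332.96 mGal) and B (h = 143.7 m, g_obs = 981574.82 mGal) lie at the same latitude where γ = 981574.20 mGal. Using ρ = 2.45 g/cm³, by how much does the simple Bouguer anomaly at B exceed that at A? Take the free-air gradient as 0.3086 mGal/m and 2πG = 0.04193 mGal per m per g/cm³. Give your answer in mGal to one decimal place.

57.5

Δg_SB(A) = 981332.96 − 981574.20 + 0.3086×1039.2 − 0.04193×2.45×1039.2 = -27.30 mGal
Δg_SB(B) = 981574.82 − 981574.20 + 0.3086×143.7 − 0.04193×2.45×143.7 = 30.20 mGal
Difference = 30.20 − (-27.30) = 57.50 mGal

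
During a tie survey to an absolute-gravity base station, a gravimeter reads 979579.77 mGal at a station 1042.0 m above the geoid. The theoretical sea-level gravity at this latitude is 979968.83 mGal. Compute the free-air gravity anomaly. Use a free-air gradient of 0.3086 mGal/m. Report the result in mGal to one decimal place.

-67.5

Free-air correction = 0.3086 × 1042.0 = 321.56 mGal
Free-air anomaly = 979579.77 − 979968.83 + (321.56) = -67.50 mGal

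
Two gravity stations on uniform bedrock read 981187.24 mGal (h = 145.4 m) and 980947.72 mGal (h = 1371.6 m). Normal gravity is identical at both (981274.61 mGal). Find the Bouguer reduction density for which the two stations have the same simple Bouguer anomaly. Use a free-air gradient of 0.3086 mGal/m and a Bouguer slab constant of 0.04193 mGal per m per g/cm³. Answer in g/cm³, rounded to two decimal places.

Δg_obs = 980947.72 − 981187.24 = -239.52 mGal over Δh = 1371.6 − 145.4 = 1226.2 m
Equal Bouguer anomalies ⇒ Δg_obs + (0.3086 − 0.04193ρ)·Δh = 0
0.3086 − 0.04193ρ = −Δg_obs/Δh = 0.19534
ρ = (0.3086 − 0.19534) / 0.04193 = 2.70 g/cm³

2.70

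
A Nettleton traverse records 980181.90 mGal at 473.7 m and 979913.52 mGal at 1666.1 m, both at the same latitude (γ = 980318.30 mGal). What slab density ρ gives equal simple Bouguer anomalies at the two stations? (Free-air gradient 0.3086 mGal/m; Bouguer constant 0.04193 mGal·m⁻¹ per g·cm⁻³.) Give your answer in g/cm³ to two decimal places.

1.99

Δg_obs = 979913.52 − 980181.90 = -268.38 mGal over Δh = 1666.1 − 473.7 = 1192.4 m
Equal Bouguer anomalies ⇒ Δg_obs + (0.3086 − 0.04193ρ)·Δh = 0
0.3086 − 0.04193ρ = −Δg_obs/Δh = 0.22508
ρ = (0.3086 − 0.22508) / 0.04193 = 1.99 g/cm³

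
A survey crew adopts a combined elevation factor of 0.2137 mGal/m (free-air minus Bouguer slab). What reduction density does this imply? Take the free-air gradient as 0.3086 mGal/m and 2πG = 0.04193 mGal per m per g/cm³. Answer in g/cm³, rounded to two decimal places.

2.26

0.2137 = 0.3086 − 0.04193 × ρ
ρ = (0.3086 − 0.2137) / 0.04193 = 2.26 g/cm³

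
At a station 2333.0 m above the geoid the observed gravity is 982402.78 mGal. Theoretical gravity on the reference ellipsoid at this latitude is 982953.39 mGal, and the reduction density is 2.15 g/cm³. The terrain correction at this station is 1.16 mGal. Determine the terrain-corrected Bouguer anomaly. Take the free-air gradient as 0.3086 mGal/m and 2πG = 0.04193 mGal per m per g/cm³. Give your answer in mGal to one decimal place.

-39.8

Free-air correction = 0.3086 × 2333.0 = 719.96 mGal
Free-air anomaly = 982402.78 − 982953.39 + (719.96) = 169.35 mGal
Bouguer slab correction = 0.04193 × 2.15 × 2333.0 = 210.32 mGal
Simple Bouguer anomaly = 169.35 − (210.32) = -40.97 mGal
Complete Bouguer anomaly = -40.97 + 1.16 = -39.81 mGal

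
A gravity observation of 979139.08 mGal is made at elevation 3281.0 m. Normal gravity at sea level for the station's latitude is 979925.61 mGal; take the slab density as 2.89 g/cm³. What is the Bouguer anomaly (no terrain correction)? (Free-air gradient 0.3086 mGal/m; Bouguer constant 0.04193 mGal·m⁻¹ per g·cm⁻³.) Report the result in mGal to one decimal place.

-171.6

Free-air correction = 0.3086 × 3281.0 = 1012.52 mGal
Free-air anomaly = 979139.08 − 979925.61 + (1012.52) = 225.99 mGal
Bouguer slab correction = 0.04193 × 2.89 × 3281.0 = 397.58 mGal
Simple Bouguer anomaly = 225.99 − (397.58) = -171.59 mGal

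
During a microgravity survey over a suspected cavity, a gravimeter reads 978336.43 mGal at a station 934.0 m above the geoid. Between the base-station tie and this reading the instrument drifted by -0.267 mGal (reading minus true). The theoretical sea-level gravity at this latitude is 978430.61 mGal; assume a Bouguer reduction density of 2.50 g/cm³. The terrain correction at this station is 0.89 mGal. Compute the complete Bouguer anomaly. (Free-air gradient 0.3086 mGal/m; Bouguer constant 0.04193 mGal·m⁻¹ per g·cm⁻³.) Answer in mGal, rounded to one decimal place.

97.3

Drift-corrected reading = 978336.43 − (-0.267) = 978336.697 mGal
Free-air correction = 0.3086 × 934.0 = 288.23 mGal
Free-air anomaly = 978336.697 − 978430.61 + (288.23) = 194.317 mGal
Bouguer slab correction = 0.04193 × 2.50 × 934.0 = 97.91 mGal
Simple Bouguer anomaly = 194.317 − (97.91) = 96.407 mGal
Complete Bouguer anomaly = 96.407 + 0.89 = 97.297 mGal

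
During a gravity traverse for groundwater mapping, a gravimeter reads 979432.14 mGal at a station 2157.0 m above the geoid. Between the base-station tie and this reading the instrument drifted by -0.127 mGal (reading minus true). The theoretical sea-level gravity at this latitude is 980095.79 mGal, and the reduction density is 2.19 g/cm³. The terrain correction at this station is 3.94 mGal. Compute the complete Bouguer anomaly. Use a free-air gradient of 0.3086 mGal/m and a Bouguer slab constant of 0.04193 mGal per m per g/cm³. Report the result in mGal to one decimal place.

Drift-corrected reading = 979432.14 − (-0.127) = 979432.267 mGal
Free-air correction = 0.3086 × 2157.0 = 665.65 mGal
Free-air anomaly = 979432.267 − 980095.79 + (665.65) = 2.127 mGal
Bouguer slab correction = 0.04193 × 2.19 × 2157.0 = 198.07 mGal
Simple Bouguer anomaly = 2.127 − (198.07) = -195.943 mGal
Complete Bouguer anomaly = -195.943 + 3.94 = -192.003 mGal

-192.0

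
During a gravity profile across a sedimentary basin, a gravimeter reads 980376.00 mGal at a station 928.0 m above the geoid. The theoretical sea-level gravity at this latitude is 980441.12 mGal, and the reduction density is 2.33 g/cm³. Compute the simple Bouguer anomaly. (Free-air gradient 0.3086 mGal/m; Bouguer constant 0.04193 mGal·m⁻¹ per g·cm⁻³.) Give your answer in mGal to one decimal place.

130.6

Free-air correction = 0.3086 × 928.0 = 286.38 mGal
Free-air anomaly = 980376.00 − 980441.12 + (286.38) = 221.26 mGal
Bouguer slab correction = 0.04193 × 2.33 × 928.0 = 90.66 mGal
Simple Bouguer anomaly = 221.26 − (90.66) = 130.60 mGal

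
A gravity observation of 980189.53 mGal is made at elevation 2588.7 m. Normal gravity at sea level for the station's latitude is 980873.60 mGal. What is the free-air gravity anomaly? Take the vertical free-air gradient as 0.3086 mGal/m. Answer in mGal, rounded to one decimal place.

Free-air correction = 0.3086 × 2588.7 = 798.87 mGal
Free-air anomaly = 980189.53 − 980873.60 + (798.87) = 114.80 mGal

114.8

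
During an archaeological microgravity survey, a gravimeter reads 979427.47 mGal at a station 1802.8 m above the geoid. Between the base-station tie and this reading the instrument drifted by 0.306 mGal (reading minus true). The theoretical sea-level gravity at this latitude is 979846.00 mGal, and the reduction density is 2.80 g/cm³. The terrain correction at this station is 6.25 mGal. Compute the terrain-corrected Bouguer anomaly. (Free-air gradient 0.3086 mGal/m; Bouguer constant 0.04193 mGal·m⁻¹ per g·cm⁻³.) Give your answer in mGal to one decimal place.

-67.9

Drift-corrected reading = 979427.47 − (0.306) = 979427.164 mGal
Free-air correction = 0.3086 × 1802.8 = 556.34 mGal
Free-air anomaly = 979427.164 − 979846.00 + (556.34) = 137.504 mGal
Bouguer slab correction = 0.04193 × 2.80 × 1802.8 = 211.66 mGal
Simple Bouguer anomaly = 137.504 − (211.66) = -74.156 mGal
Complete Bouguer anomaly = -74.156 + 6.25 = -67.906 mGal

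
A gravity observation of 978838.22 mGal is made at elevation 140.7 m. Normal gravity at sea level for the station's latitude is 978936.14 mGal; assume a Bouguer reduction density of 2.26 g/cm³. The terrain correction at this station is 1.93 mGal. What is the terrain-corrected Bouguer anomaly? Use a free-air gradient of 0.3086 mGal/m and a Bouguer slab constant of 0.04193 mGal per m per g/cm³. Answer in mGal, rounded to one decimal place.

Free-air correction = 0.3086 × 140.7 = 43.42 mGal
Free-air anomaly = 978838.22 − 978936.14 + (43.42) = -54.50 mGal
Bouguer slab correction = 0.04193 × 2.26 × 140.7 = 13.33 mGal
Simple Bouguer anomaly = -54.50 − (13.33) = -67.83 mGal
Complete Bouguer anomaly = -67.83 + 1.93 = -65.90 mGal

-65.9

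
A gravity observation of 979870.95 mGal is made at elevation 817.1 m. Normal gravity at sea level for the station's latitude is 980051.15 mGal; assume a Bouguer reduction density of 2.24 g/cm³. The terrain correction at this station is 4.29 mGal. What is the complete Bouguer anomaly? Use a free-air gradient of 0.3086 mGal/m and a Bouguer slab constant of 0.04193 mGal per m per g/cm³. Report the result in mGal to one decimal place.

-0.5

Free-air correction = 0.3086 × 817.1 = 252.16 mGal
Free-air anomaly = 979870.95 − 980051.15 + (252.16) = 71.96 mGal
Bouguer slab correction = 0.04193 × 2.24 × 817.1 = 76.74 mGal
Simple Bouguer anomaly = 71.96 − (76.74) = -4.78 mGal
Complete Bouguer anomaly = -4.78 + 4.29 = -0.49 mGal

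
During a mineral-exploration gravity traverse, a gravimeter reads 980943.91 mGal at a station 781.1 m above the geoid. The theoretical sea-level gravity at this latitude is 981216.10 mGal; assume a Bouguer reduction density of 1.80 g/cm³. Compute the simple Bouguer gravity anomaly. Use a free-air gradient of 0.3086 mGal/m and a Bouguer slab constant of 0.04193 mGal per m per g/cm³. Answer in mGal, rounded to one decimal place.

Free-air correction = 0.3086 × 781.1 = 241.05 mGal
Free-air anomaly = 980943.91 − 981216.10 + (241.05) = -31.14 mGal
Bouguer slab correction = 0.04193 × 1.80 × 781.1 = 58.95 mGal
Simple Bouguer anomaly = -31.14 − (58.95) = -90.09 mGal

-90.1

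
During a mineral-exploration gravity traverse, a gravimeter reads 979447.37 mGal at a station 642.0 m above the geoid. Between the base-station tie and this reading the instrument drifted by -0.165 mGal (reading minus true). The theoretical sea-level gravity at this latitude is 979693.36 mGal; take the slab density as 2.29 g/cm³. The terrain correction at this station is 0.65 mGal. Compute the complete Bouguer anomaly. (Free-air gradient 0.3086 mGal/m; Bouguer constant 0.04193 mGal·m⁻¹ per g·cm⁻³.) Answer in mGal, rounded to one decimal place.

-108.7

Drift-corrected reading = 979447.37 − (-0.165) = 979447.535 mGal
Free-air correction = 0.3086 × 642.0 = 198.12 mGal
Free-air anomaly = 979447.535 − 979693.36 + (198.12) = -47.705 mGal
Bouguer slab correction = 0.04193 × 2.29 × 642.0 = 61.64 mGal
Simple Bouguer anomaly = -47.705 − (61.64) = -109.345 mGal
Complete Bouguer anomaly = -109.345 + 0.65 = -108.695 mGal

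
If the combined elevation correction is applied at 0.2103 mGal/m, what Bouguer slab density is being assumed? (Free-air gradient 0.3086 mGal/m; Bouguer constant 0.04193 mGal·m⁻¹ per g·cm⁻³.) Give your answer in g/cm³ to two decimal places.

0.2103 = 0.3086 − 0.04193 × ρ
ρ = (0.3086 − 0.2103) / 0.04193 = 2.34 g/cm³

2.34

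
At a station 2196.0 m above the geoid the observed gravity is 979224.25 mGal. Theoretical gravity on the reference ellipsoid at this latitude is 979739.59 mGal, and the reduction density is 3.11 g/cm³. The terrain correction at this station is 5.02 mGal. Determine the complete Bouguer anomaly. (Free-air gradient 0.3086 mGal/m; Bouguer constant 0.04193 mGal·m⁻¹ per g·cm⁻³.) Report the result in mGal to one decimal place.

Free-air correction = 0.3086 × 2196.0 = 677.69 mGal
Free-air anomaly = 979224.25 − 979739.59 + (677.69) = 162.35 mGal
Bouguer slab correction = 0.04193 × 3.11 × 2196.0 = 286.36 mGal
Simple Bouguer anomaly = 162.35 − (286.36) = -124.01 mGal
Complete Bouguer anomaly = -124.01 + 5.02 = -118.99 mGal

-119.0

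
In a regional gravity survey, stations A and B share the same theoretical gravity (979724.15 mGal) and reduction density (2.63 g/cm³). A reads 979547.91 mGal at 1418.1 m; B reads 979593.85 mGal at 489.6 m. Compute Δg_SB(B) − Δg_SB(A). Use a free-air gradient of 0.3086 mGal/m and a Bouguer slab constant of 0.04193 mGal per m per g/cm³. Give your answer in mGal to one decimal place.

Δg_SB(A) = 979547.91 − 979724.15 + 0.3086×1418.1 − 0.04193×2.63×1418.1 = 105.00 mGal
Δg_SB(B) = 979593.85 − 979724.15 + 0.3086×489.6 − 0.04193×2.63×489.6 = -33.20 mGal
Difference = -33.20 − (105.00) = -138.20 mGal

-138.2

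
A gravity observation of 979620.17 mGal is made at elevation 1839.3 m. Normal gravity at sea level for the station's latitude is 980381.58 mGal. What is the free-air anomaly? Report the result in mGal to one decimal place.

-193.8

Free-air correction = 0.3086 × 1839.3 = 567.61 mGal
Free-air anomaly = 979620.17 − 980381.58 + (567.61) = -193.80 mGal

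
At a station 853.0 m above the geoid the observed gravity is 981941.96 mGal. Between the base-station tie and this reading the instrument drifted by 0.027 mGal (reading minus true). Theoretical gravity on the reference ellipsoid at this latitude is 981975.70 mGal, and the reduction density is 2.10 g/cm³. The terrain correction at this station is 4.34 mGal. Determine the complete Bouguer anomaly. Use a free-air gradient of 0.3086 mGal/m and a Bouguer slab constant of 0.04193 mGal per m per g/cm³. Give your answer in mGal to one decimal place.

158.7

Drift-corrected reading = 981941.96 − (0.027) = 981941.933 mGal
Free-air correction = 0.3086 × 853.0 = 263.24 mGal
Free-air anomaly = 981941.933 − 981975.70 + (263.24) = 229.473 mGal
Bouguer slab correction = 0.04193 × 2.10 × 853.0 = 75.11 mGal
Simple Bouguer anomaly = 229.473 − (75.11) = 154.363 mGal
Complete Bouguer anomaly = 154.363 + 4.34 = 158.703 mGal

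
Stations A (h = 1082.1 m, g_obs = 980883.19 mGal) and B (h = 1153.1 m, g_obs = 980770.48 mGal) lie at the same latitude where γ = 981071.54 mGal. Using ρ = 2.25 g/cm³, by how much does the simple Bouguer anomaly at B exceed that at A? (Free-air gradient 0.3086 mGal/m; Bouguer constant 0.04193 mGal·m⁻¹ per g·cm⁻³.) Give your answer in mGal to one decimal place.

-97.5

Δg_SB(A) = 980883.19 − 981071.54 + 0.3086×1082.1 − 0.04193×2.25×1082.1 = 43.50 mGal
Δg_SB(B) = 980770.48 − 981071.54 + 0.3086×1153.1 − 0.04193×2.25×1153.1 = -54.00 mGal
Difference = -54.00 − (43.50) = -97.50 mGal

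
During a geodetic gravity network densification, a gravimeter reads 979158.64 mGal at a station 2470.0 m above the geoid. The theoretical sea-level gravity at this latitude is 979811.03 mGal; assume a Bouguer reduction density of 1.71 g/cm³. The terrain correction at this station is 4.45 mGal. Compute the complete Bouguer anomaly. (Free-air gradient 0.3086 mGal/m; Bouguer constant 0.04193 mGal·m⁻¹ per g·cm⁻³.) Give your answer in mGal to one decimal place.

Free-air correction = 0.3086 × 2470.0 = 762.24 mGal
Free-air anomaly = 979158.64 − 979811.03 + (762.24) = 109.85 mGal
Bouguer slab correction = 0.04193 × 1.71 × 2470.0 = 177.10 mGal
Simple Bouguer anomaly = 109.85 − (177.10) = -67.25 mGal
Complete Bouguer anomaly = -67.25 + 4.45 = -62.80 mGal

-62.8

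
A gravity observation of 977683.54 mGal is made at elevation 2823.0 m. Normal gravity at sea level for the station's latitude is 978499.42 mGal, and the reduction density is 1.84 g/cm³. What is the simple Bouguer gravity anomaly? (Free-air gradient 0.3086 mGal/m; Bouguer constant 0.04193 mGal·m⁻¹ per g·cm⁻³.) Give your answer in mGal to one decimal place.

Free-air correction = 0.3086 × 2823.0 = 871.18 mGal
Free-air anomaly = 977683.54 − 978499.42 + (871.18) = 55.30 mGal
Bouguer slab correction = 0.04193 × 1.84 × 2823.0 = 217.80 mGal
Simple Bouguer anomaly = 55.30 − (217.80) = -162.50 mGal

-162.5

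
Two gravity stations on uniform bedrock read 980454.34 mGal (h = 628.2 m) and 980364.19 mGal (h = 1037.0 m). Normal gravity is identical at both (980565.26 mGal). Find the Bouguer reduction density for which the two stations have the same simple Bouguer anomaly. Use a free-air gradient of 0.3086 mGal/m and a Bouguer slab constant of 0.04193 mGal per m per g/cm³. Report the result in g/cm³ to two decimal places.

Δg_obs = 980364.19 − 980454.34 = -90.15 mGal over Δh = 1037.0 − 628.2 = 408.8 m
Equal Bouguer anomalies ⇒ Δg_obs + (0.3086 − 0.04193ρ)·Δh = 0
0.3086 − 0.04193ρ = −Δg_obs/Δh = 0.22052
ρ = (0.3086 − 0.22052) / 0.04193 = 2.10 g/cm³

2.10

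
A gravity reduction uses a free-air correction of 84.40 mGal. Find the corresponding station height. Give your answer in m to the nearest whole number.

h = 84.40 / 0.3086 = 273.49 m

273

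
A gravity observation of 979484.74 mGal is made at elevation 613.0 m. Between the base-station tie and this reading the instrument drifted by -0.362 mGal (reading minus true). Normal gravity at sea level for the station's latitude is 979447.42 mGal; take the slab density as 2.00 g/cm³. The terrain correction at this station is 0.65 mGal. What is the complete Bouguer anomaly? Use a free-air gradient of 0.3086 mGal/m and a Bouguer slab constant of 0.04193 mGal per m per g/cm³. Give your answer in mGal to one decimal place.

176.1

Drift-corrected reading = 979484.74 − (-0.362) = 979485.102 mGal
Free-air correction = 0.3086 × 613.0 = 189.17 mGal
Free-air anomaly = 979485.102 − 979447.42 + (189.17) = 226.852 mGal
Bouguer slab correction = 0.04193 × 2.00 × 613.0 = 51.41 mGal
Simple Bouguer anomaly = 226.852 − (51.41) = 175.442 mGal
Complete Bouguer anomaly = 175.442 + 0.65 = 176.092 mGal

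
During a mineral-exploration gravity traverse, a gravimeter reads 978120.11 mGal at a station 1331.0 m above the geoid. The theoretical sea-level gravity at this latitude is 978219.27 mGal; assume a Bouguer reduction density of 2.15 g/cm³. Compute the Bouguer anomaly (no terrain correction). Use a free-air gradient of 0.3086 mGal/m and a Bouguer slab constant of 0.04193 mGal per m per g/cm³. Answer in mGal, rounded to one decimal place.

191.6

Free-air correction = 0.3086 × 1331.0 = 410.75 mGal
Free-air anomaly = 978120.11 − 978219.27 + (410.75) = 311.59 mGal
Bouguer slab correction = 0.04193 × 2.15 × 1331.0 = 119.99 mGal
Simple Bouguer anomaly = 311.59 − (119.99) = 191.60 mGal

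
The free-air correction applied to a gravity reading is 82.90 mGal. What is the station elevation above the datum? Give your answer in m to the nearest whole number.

h = 82.90 / 0.3086 = 268.63 m

269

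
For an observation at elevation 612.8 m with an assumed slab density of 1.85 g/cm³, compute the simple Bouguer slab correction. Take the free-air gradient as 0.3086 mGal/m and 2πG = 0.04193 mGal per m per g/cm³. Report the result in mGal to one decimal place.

Bouguer slab correction = 0.04193 × 1.85 × 612.8 = 47.5 mGal

47.5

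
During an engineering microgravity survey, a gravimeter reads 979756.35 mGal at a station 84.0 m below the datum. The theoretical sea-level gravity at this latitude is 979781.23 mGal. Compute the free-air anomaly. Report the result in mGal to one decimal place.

-50.8

Free-air correction = 0.3086 × -84.0 = -25.92 mGal
Free-air anomaly = 979756.35 − 979781.23 + (-25.92) = -50.80 mGal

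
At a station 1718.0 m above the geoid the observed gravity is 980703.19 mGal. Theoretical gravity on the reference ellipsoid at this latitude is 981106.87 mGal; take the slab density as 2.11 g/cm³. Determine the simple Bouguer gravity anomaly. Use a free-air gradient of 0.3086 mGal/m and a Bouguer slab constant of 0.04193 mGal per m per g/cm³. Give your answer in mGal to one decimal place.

-25.5

Free-air correction = 0.3086 × 1718.0 = 530.17 mGal
Free-air anomaly = 980703.19 − 981106.87 + (530.17) = 126.49 mGal
Bouguer slab correction = 0.04193 × 2.11 × 1718.0 = 152.00 mGal
Simple Bouguer anomaly = 126.49 − (152.00) = -25.51 mGal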